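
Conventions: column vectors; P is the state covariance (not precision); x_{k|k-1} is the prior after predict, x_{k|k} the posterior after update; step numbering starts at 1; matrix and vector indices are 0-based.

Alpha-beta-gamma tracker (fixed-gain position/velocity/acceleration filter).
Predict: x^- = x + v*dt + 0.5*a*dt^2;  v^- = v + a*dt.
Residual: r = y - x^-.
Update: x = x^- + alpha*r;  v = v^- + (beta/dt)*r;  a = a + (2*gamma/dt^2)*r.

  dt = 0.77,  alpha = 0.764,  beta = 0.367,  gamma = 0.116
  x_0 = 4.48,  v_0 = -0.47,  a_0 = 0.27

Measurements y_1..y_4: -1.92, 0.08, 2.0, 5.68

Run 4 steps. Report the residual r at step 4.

step 1: x_pred=4.1981  r=-6.1181  x^+=-0.4761  v^+=-3.1781  a^+=-2.1240
step 2: x_pred=-3.5530  r=3.6330  x^+=-0.7774  v^+=-3.0821  a^+=-0.7024
step 3: x_pred=-3.3588  r=5.3588  x^+=0.7353  v^+=-1.0688  a^+=1.3944
step 4: x_pred=0.3257  r=5.3543  x^+=4.4164  v^+=2.5569  a^+=3.4896

resid = 5.3543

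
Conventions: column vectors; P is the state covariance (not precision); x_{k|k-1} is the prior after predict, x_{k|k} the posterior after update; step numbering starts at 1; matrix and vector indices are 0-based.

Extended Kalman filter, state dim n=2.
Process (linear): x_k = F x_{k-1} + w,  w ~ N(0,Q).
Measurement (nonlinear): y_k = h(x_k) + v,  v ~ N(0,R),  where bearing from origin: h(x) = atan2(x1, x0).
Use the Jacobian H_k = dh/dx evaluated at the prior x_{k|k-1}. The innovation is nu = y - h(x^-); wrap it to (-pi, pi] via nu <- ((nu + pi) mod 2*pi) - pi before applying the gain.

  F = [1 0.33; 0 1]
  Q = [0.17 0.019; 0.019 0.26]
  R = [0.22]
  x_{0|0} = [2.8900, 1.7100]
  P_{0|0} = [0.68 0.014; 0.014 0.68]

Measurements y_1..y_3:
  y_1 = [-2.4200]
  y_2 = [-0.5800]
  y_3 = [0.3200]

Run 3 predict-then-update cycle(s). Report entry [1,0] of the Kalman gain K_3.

step 1: x^-=[3.4543, 1.7100]  P^-=[0.9333 0.2574; 0.2574 0.9400]  H_jac=[-0.1151 0.2325]  S=[0.2694]  K=[-0.1766; 0.7013]  nu=[-2.8797]  x^+=[3.9628, -0.3095]  P^+=[0.9249 0.2908; 0.2908 0.8075]
step 2: x^-=[3.8607, -0.3095]  P^-=[1.3747 0.5762; 0.5762 1.0675]  H_jac=[0.0206 0.2574]  S=[0.2974]  K=[0.5940; 0.9637]  nu=[-0.5000]  x^+=[3.5637, -0.7914]  P^+=[1.2698 0.4060; 0.4060 0.7913]
step 3: x^-=[3.3025, -0.7914]  P^-=[1.7939 0.6861; 0.6861 1.0513]  H_jac=[0.0686 0.2864]  S=[0.3416]  K=[0.9355; 1.0190]  nu=[0.5552]  x^+=[3.8219, -0.2256]  P^+=[1.4950 0.3604; 0.3604 0.6965]

K[1,0] = 1.0190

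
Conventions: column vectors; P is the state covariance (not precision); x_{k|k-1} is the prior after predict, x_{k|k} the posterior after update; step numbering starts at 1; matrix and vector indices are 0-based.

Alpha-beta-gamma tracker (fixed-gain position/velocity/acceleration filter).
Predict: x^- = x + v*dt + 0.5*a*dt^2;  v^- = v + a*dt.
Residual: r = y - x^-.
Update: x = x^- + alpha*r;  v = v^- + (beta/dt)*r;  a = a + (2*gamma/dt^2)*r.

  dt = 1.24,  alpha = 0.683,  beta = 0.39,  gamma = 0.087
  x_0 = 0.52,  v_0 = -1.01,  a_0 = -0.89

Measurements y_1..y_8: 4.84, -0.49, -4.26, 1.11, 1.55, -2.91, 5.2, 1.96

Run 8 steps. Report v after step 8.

v_post = 2.0022

step 1: x_pred=-1.4166  r=6.2566  x^+=2.8566  v^+=-0.1458  a^+=-0.1820
step 2: x_pred=2.5360  r=-3.0260  x^+=0.4692  v^+=-1.3232  a^+=-0.5244
step 3: x_pred=-1.5746  r=-2.6854  x^+=-3.4087  v^+=-2.8180  a^+=-0.8283
step 4: x_pred=-7.5399  r=8.6499  x^+=-1.6320  v^+=-1.1246  a^+=0.1506
step 5: x_pred=-2.9107  r=4.4607  x^+=0.1360  v^+=0.4651  a^+=0.6553
step 6: x_pred=1.2165  r=-4.1265  x^+=-1.6019  v^+=-0.0201  a^+=0.1884
step 7: x_pred=-1.4820  r=6.6820  x^+=3.0818  v^+=2.3151  a^+=0.9445
step 8: x_pred=6.6786  r=-4.7186  x^+=3.4558  v^+=2.0022  a^+=0.4106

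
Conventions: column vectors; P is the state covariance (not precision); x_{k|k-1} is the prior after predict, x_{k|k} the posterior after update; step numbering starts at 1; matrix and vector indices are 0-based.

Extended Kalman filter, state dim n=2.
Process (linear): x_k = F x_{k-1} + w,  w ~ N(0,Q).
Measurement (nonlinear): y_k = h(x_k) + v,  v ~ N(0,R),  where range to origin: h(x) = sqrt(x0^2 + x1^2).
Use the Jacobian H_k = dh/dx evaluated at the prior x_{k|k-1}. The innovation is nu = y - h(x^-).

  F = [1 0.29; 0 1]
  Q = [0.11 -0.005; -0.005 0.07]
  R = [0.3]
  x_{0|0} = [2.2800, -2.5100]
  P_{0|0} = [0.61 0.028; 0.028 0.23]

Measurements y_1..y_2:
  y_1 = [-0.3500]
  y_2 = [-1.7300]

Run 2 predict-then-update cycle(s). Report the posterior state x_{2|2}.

x_post = [1.5523, 0.0251]

step 1: x^-=[1.5521, -2.5100]  P^-=[0.7556 0.0897; 0.0897 0.3000]  H_jac=[0.5259 -0.8505]  S=[0.6458]  K=[0.4972; -0.3221]  nu=[-3.3011]  x^+=[-0.0893, -1.4468]  P^+=[0.5959 0.1931; 0.1931 0.2330]
step 2: x^-=[-0.5089, -1.4468]  P^-=[0.8375 0.2557; 0.2557 0.3030]  H_jac=[-0.3318 -0.9433]  S=[0.8219]  K=[-0.6316; -0.4510]  nu=[-3.2637]  x^+=[1.5523, 0.0251]  P^+=[0.5097 0.0216; 0.0216 0.1358]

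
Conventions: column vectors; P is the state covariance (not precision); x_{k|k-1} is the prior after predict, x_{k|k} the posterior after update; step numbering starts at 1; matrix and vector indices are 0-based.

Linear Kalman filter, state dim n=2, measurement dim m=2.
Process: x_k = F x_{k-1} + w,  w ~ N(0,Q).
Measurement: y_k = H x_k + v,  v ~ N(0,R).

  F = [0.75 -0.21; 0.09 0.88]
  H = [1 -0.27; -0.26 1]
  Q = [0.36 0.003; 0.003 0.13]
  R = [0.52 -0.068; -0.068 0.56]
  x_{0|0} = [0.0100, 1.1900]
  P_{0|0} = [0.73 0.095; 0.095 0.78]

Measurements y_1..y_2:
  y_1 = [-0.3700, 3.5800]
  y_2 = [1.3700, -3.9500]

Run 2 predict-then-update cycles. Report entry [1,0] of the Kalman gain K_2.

K[1,0] = 0.0238

step 1: x^-=[-0.2424, 1.0481]  P^-=[0.7751 -0.0310; -0.0310 0.7550]  S=[1.3669 -0.5065; -0.5065 1.3835]  K=[0.5911 0.0484; 0.0377 0.5653]  nu=[0.1554, 2.4689]  x^+=[-0.0311, 2.4497]  P^+=[0.3232 0.0709; 0.0709 0.3325]
step 2: x^-=[-0.5378, 2.1529]  P^-=[0.5341 0.0089; 0.0089 0.4013]  S=[1.0786 -0.3058; -0.3058 0.9928]  K=[0.4995 0.0229; 0.0238 0.4092]  nu=[2.4891, -6.2428]  x^+=[0.5627, -0.3426]  P^+=[0.2715 0.0494; 0.0494 0.2404]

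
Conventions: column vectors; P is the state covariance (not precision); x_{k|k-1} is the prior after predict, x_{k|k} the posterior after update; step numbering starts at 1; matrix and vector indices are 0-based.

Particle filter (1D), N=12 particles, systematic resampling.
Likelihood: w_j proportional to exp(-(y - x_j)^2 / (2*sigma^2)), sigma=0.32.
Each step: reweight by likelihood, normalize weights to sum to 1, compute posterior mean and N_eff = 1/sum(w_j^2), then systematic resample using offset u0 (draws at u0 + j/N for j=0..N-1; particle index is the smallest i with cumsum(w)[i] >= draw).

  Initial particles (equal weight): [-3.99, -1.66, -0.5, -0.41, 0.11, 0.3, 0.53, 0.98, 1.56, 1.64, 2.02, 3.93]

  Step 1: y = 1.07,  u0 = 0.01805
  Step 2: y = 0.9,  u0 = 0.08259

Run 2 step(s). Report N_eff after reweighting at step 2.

step 1: w=[0.0000, 0.0000, 0.0000, 0.0000, 0.0062, 0.0308, 0.1342, 0.5355, 0.1725, 0.1140, 0.0068, 0.0000]  mean=1.0756  Neff=2.8689  idx=[5, 6, 7, 7, 7, 7, 7, 7, 7, 8, 8, 9]
step 2: w=[0.0222, 0.0659, 0.1246, 0.1246, 0.1246, 0.1246, 0.1246, 0.1246, 0.1246, 0.0153, 0.0153, 0.0089]  mean=0.9589  Neff=8.7635  idx=[1, 2, 3, 3, 4, 5, 5, 6, 7, 7, 8, 11]

N_eff = 8.7635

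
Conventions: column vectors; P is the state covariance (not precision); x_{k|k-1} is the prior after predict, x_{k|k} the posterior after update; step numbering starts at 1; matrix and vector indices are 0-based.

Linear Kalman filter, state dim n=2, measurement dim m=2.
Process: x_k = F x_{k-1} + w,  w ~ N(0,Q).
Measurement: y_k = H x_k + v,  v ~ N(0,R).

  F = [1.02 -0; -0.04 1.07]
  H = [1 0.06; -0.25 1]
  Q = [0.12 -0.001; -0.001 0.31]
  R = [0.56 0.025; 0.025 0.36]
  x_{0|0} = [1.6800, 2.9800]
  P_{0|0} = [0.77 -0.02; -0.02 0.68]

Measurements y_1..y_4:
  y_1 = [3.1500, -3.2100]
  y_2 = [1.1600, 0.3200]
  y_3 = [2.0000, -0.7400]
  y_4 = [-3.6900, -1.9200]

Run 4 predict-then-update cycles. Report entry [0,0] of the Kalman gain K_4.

K[0,0] = 0.3857

step 1: x^-=[1.7136, 3.1214]  P^-=[0.9211 -0.0542; -0.0542 1.0915]  S=[1.4785 -0.1932; -0.1932 1.5362]  K=[0.6066 -0.1089; 0.1033 0.7323]  nu=[1.2491, -5.9030]  x^+=[3.1142, -1.0726]  P^+=[0.3334 0.0593; 0.0593 0.2811]
step 2: x^-=[3.1765, -1.2722]  P^-=[0.4669 0.0501; 0.0501 0.6272]  S=[1.0351 -0.0047; -0.0047 0.9914]  K=[0.4536 -0.0650; 0.0876 0.6205]  nu=[-1.9402, 2.3863]  x^+=[2.1412, 0.0385]  P^+=[0.2494 0.0503; 0.0503 0.2381]
step 3: x^-=[2.1841, -0.0444]  P^-=[0.3795 0.0437; 0.0437 0.5787]  S=[0.9468 0.0079; 0.0079 0.9406]  K=[0.4040 -0.0578; 0.0778 0.6030]  nu=[-0.1814, -0.1495]  x^+=[2.1194, -0.1487]  P^+=[0.2221 0.0448; 0.0448 0.2302]
step 4: x^-=[2.1618, -0.2439]  P^-=[0.3511 0.0389; 0.0389 0.5701]  S=[0.9178 0.0097; 0.0097 0.9326]  K=[0.3857 -0.0565; 0.0733 0.6001]  nu=[-5.8372, -1.1356]  x^+=[-0.0253, -1.3531]  P^+=[0.2120 0.0423; 0.0423 0.2285]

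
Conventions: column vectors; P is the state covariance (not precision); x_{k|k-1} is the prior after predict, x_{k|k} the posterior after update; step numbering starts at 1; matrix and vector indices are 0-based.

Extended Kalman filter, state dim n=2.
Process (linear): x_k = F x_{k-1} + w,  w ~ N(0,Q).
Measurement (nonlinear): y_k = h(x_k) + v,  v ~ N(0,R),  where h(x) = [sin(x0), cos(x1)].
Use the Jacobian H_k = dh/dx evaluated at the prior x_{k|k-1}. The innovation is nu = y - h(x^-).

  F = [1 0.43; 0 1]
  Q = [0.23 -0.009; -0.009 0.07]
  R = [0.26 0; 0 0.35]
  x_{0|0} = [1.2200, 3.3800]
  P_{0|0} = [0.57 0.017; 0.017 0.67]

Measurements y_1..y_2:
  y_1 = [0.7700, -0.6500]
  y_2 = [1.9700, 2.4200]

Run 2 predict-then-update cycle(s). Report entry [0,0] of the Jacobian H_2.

H_jac[0,0] = -0.7247

step 1: x^-=[2.6734, 3.3800]  P^-=[0.9385 0.2961; 0.2961 0.7400]  H_jac=[-0.8924 0.0000; 0.0000 0.2362]  S=[1.0074 -0.0624; -0.0624 0.3913]  K=[-0.8285 0.0466; -0.2370 0.4088]  nu=[0.3187, 0.3217]  x^+=[2.4243, 3.4360]  P^+=[0.2414 0.0690; 0.0690 0.6059]
step 2: x^-=[3.9018, 3.4360]  P^-=[0.6428 0.3206; 0.3206 0.6759]  H_jac=[-0.7247 0.0000; 0.0000 0.2902]  S=[0.5976 -0.0674; -0.0674 0.4069]  K=[-0.7681 0.1014; -0.3408 0.4256]  nu=[2.6591, 3.3770]  x^+=[2.2017, 3.9669]  P^+=[0.2756 0.1223; 0.1223 0.5133]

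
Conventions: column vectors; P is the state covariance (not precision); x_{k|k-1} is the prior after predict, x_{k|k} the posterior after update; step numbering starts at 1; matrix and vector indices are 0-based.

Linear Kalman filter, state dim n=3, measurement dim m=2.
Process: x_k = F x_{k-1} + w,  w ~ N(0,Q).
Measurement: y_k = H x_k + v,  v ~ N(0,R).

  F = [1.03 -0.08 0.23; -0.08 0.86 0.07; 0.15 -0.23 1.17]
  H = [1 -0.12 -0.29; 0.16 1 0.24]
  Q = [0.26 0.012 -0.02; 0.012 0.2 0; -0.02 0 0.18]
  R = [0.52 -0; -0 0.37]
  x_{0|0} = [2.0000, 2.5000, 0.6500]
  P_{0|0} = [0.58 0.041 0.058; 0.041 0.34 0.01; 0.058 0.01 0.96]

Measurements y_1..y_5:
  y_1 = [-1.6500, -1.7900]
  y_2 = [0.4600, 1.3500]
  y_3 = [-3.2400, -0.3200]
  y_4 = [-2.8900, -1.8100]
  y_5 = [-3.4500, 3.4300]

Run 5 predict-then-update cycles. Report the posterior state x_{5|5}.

x_post = [-2.8521, 1.8196, -0.5731]

step 1: x^-=[2.0095, 2.0355, 0.4855]  P^-=[0.9486 -0.0021 0.3944; -0.0021 0.4548 0.0155; 0.3944 0.0155 1.5373]  S=[1.3773 0.0595; 0.0595 0.9747]  K=[0.5966 0.2142; -0.0649 0.4740; -0.0587 0.4628]  nu=[-3.2744, -4.2635]  x^+=[-0.8575, 0.2270, -1.2955]  P^+=[0.3984 -0.0638 0.3303; -0.0638 0.2336 -0.2001; 0.3303 -0.2001 1.3270]
step 2: x^-=[-1.1994, 0.1731, -1.6966]  P^-=[0.9287 -0.0931 0.8576; -0.0931 0.3628 -0.1773; 0.8576 -0.1773 2.2460]  S=[1.1554 0.0799; 0.0799 0.8369]  K=[0.5804 0.2568; -0.0997 0.3744; 0.1567 0.5812]  nu=[1.1881, 1.7760]  x^+=[-0.0537, 0.7196, -0.4782]  P^+=[0.4604 -0.1221 0.5974; -0.1221 0.2400 -0.3414; 0.5974 -0.3414 1.9203]
step 3: x^-=[-0.2229, 0.5897, -0.7330]  P^-=[1.1673 -0.1540 1.3932; -0.1540 0.3589 -0.3014; 1.3932 -0.3014 3.2336]  S=[1.1723 0.1335; 0.1335 0.8581]  K=[0.6293 0.3301; -0.1306 0.3255; 0.3327 0.7612]  nu=[-3.1589, -0.6981]  x^+=[-2.4411, 0.7749, -2.3155]  P^+=[0.5542 -0.1714 0.8536; -0.1714 0.2593 -0.4643; 0.8536 -0.4643 2.5389]
step 4: x^-=[-3.1089, 0.6996, -3.2536]  P^-=[1.4337 -0.2070 1.9224; -0.2070 0.3659 -0.4059; 1.9224 -0.4059 4.2430]  S=[1.2222 0.1888; 0.1888 0.9036]  K=[0.6763 0.3942; -0.1542 0.2927; 0.4637 0.9214]  nu=[-0.6407, -1.2313]  x^+=[-4.0276, 0.4380, -4.6851]  P^+=[0.6336 -0.2097 1.0589; -0.2097 0.2765 -0.5610; 1.0589 -0.5610 3.0519]
step 5: x^-=[-5.2610, 0.3709, -6.1865]  P^-=[1.6523 -0.2481 2.3512; -0.2481 0.3729 -0.4867; 2.3512 -0.4867 5.0747]  S=[1.2664 0.2334; 0.2334 0.9451]  K=[0.7089 0.4392; -0.1697 0.2709; 0.5497 1.0360]  nu=[0.0614, 5.3856]  x^+=[-2.8521, 1.8196, -0.5731]  P^+=[0.6883 -0.2356 1.1999; -0.2356 0.2885 -0.6275; 1.1999 -0.6275 3.4118]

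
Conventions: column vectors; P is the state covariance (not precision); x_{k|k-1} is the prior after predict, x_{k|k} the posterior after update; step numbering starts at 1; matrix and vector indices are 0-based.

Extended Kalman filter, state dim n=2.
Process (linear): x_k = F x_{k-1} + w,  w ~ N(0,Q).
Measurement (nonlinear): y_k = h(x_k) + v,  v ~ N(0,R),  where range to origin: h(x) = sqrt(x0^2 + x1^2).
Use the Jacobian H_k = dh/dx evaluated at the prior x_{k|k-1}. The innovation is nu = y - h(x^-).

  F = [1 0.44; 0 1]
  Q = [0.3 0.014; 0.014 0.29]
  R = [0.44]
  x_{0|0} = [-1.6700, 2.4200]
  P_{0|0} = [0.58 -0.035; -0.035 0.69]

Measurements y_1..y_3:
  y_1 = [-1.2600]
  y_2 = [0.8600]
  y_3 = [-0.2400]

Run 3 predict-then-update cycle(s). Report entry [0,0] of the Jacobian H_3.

step 1: x^-=[-0.6052, 2.4200]  P^-=[0.9828 0.2826; 0.2826 0.9800]  H_jac=[-0.2426 0.9701]  S=[1.2871]  K=[0.0278; 0.6854]  nu=[-3.7545]  x^+=[-0.7094, -0.1532]  P^+=[0.9818 0.2581; 0.2581 0.3754]
step 2: x^-=[-0.7768, -0.1532]  P^-=[1.5816 0.4373; 0.4373 0.6654]  H_jac=[-0.9811 -0.1935]  S=[2.1533]  K=[-0.7599; -0.2590]  nu=[0.0682]  x^+=[-0.8287, -0.1709]  P^+=[0.3382 0.0134; 0.0134 0.5209]
step 3: x^-=[-0.9038, -0.1709]  P^-=[0.7508 0.2566; 0.2566 0.8109]  H_jac=[-0.9826 -0.1858]  S=[1.2866]  K=[-0.6105; -0.3131]  nu=[-1.1599]  x^+=[-0.1958, 0.1922]  P^+=[0.2713 0.0107; 0.0107 0.6848]

H_jac[0,0] = -0.9826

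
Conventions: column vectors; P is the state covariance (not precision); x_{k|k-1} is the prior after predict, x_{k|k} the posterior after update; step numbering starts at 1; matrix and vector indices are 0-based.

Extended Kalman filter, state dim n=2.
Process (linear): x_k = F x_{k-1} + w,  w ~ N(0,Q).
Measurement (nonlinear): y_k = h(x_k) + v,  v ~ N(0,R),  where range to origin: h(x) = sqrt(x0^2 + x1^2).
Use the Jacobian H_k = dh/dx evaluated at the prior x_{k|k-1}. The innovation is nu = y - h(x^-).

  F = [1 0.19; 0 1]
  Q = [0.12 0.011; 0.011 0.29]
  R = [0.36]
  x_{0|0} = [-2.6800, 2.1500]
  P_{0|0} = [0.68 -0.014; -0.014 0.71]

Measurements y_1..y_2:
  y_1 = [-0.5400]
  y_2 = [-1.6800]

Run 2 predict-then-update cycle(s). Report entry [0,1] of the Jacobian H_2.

H_jac[0,1] = 0.3697

step 1: x^-=[-2.2715, 2.1500]  P^-=[0.8203 0.1319; 0.1319 1.0000]  H_jac=[-0.7263 0.6874]  S=[1.1335]  K=[-0.4456; 0.5219]  nu=[-3.6677]  x^+=[-0.6372, 0.2357]  P^+=[0.5952 0.3955; 0.3955 0.6912]
step 2: x^-=[-0.5924, 0.2357]  P^-=[0.8905 0.5379; 0.5379 0.9812]  H_jac=[-0.9291 0.3697]  S=[0.8934]  K=[-0.7036; -0.1533]  nu=[-2.3176]  x^+=[1.0382, 0.5911]  P^+=[0.4483 0.4415; 0.4415 0.9602]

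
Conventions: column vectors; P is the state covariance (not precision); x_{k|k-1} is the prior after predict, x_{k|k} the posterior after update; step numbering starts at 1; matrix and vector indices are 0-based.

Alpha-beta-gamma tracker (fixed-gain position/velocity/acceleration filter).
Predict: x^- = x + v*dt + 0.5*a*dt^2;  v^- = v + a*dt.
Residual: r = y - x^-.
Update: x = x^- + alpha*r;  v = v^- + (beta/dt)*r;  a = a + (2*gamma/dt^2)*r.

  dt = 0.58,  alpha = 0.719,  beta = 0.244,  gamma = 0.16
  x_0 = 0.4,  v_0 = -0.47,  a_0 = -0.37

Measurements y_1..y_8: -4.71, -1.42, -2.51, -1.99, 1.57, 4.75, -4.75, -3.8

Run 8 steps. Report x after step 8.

x_post = -1.9111

step 1: x_pred=0.0652  r=-4.7752  x^+=-3.3682  v^+=-2.6935  a^+=-4.9124
step 2: x_pred=-5.7566  r=4.3366  x^+=-2.6386  v^+=-3.7183  a^+=-0.7871
step 3: x_pred=-4.9276  r=2.4176  x^+=-3.1893  v^+=-3.1577  a^+=1.5126
step 4: x_pred=-4.7664  r=2.7764  x^+=-2.7702  v^+=-1.1124  a^+=4.1536
step 5: x_pred=-2.7167  r=4.2867  x^+=0.3654  v^+=3.1001  a^+=8.2314
step 6: x_pred=3.5480  r=1.2020  x^+=4.4122  v^+=8.3800  a^+=9.3748
step 7: x_pred=10.8495  r=-15.5995  x^+=-0.3666  v^+=7.2548  a^+=-5.4641
step 8: x_pred=2.9222  r=-6.7222  x^+=-1.9111  v^+=1.2577  a^+=-11.8586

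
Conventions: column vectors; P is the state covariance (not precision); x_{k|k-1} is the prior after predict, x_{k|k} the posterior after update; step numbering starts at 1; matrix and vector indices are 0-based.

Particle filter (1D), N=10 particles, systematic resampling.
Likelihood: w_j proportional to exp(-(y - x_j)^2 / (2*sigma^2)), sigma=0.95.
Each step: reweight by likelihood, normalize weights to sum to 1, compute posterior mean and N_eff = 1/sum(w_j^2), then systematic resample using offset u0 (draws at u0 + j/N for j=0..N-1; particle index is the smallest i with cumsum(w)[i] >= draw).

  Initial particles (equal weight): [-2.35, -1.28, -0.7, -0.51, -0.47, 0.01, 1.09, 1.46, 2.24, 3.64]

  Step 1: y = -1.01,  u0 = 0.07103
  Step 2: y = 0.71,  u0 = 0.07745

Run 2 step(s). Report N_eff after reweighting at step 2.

N_eff = 7.0361

step 1: w=[0.0789, 0.2050, 0.2024, 0.1858, 0.1816, 0.1199, 0.0185, 0.0073, 0.0006, 0.0000]  mean=-0.7362  Neff=5.8319  idx=[0, 1, 1, 2, 2, 3, 3, 4, 5, 5]
step 2: w=[0.0015, 0.0297, 0.0297, 0.0885, 0.0885, 0.1167, 0.1167, 0.1231, 0.2029, 0.2029]  mean=-0.3761  Neff=7.0361  idx=[3, 4, 5, 6, 7, 7, 8, 8, 9, 9]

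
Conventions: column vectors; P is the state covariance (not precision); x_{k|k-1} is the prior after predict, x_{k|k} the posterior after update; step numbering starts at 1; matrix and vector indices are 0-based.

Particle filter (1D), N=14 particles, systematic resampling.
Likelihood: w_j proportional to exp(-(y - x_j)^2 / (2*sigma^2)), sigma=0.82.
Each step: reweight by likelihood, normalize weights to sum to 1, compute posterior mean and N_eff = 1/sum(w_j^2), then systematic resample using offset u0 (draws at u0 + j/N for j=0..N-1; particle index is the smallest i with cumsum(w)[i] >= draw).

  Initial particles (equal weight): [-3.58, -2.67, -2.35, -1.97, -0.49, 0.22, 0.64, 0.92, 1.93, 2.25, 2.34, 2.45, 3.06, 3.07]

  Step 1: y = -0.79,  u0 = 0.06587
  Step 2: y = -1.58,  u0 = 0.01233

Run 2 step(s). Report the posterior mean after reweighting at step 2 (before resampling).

post_mean = -1.1816

step 1: w=[0.0013, 0.0309, 0.0701, 0.1520, 0.4003, 0.2005, 0.0936, 0.0487, 0.0017, 0.0004, 0.0003, 0.0002, 0.0000, 0.0000]  mean=-0.5932  Neff=4.1570  idx=[2, 3, 3, 4, 4, 4, 4, 4, 4, 5, 5, 5, 6, 7]
step 2: w=[0.1234, 0.1713, 0.1713, 0.0793, 0.0793, 0.0793, 0.0793, 0.0793, 0.0793, 0.0172, 0.0172, 0.0172, 0.0049, 0.0018]  mean=-1.1816  Neff=8.8880  idx=[0, 0, 1, 1, 2, 2, 2, 3, 4, 5, 6, 7, 8, 8]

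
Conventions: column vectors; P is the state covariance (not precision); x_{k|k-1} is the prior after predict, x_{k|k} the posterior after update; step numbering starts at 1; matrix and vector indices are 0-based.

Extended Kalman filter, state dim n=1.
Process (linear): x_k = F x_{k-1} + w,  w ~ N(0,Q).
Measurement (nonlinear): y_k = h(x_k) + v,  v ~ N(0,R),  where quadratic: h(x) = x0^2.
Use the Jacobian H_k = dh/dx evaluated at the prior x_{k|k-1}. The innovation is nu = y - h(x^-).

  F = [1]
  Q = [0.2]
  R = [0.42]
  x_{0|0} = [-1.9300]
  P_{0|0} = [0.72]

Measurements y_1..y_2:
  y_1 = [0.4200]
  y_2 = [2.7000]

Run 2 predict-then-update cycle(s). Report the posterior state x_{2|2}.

step 1: x^-=[-1.9300]  P^-=[0.9200]  H_jac=[-3.8600]  S=[14.1276]  K=[-0.2514]  nu=[-3.3049]  x^+=[-1.0993]  P^+=[0.0274]
step 2: x^-=[-1.0993]  P^-=[0.2274]  H_jac=[-2.1985]  S=[1.5189]  K=[-0.3291]  nu=[1.4916]  x^+=[-1.5901]  P^+=[0.0629]

x_post = [-1.5901]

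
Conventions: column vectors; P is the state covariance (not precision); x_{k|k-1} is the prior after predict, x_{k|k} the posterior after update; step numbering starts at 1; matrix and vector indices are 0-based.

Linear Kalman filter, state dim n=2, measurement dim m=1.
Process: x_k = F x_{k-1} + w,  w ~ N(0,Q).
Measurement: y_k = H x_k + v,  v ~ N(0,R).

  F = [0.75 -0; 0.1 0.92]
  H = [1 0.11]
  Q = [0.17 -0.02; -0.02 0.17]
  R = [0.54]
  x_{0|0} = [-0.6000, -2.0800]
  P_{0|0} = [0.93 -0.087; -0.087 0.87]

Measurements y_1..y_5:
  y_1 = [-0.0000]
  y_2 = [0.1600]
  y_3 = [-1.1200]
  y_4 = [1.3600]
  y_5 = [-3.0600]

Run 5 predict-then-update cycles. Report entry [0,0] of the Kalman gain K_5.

K[0,0] = 0.3306

step 1: x^-=[-0.4500, -1.9736]  P^-=[0.6931 -0.0103; -0.0103 0.8997]  S=[1.2417]  K=[0.5573; 0.0714]  nu=[0.6671]  x^+=[-0.0782, -1.9260]  P^+=[0.3075 -0.0597; -0.0597 0.8933]
step 2: x^-=[-0.0587, -1.7797]  P^-=[0.3430 -0.0381; -0.0381 0.9182]  S=[0.8857]  K=[0.3825; 0.0710]  nu=[0.4145]  x^+=[0.0998, -1.7503]  P^+=[0.2134 -0.0622; -0.0622 0.9137]
step 3: x^-=[0.0749, -1.6003]  P^-=[0.2900 -0.0469; -0.0469 0.9341]  S=[0.8310]  K=[0.3428; 0.0672]  nu=[-1.0189]  x^+=[-0.2744, -1.6688]  P^+=[0.1924 -0.0660; -0.0660 0.9303]
step 4: x^-=[-0.2058, -1.5627]  P^-=[0.2782 -0.0511; -0.0511 0.9472]  S=[0.8184]  K=[0.3331; 0.0648]  nu=[1.7377]  x^+=[0.3730, -1.4501]  P^+=[0.1874 -0.0688; -0.0688 0.9438]
step 5: x^-=[0.2797, -1.2968]  P^-=[0.2754 -0.0534; -0.0534 0.9580]  S=[0.8153]  K=[0.3306; 0.0637]  nu=[-3.1971]  x^+=[-0.7773, -1.5005]  P^+=[0.1863 -0.0706; -0.0706 0.9547]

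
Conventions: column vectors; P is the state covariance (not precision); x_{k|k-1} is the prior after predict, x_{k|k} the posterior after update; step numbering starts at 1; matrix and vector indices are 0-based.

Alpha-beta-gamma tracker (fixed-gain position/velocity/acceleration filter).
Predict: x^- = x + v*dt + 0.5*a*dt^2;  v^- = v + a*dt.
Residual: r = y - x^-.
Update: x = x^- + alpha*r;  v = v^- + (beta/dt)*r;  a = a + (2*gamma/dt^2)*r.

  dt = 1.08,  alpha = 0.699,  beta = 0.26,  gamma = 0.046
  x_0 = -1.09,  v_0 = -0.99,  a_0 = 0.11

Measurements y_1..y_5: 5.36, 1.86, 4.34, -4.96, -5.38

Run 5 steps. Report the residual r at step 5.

step 1: x_pred=-2.0950  r=7.4550  x^+=3.1160  v^+=0.9235  a^+=0.6980
step 2: x_pred=4.5205  r=-2.6605  x^+=2.6608  v^+=1.0369  a^+=0.4882
step 3: x_pred=4.0654  r=0.2746  x^+=4.2573  v^+=1.6302  a^+=0.5098
step 4: x_pred=6.3153  r=-11.2753  x^+=-1.5661  v^+=-0.5336  a^+=-0.3795
step 5: x_pred=-2.3637  r=-3.0163  x^+=-4.4721  v^+=-1.6696  a^+=-0.6174

resid = -3.0163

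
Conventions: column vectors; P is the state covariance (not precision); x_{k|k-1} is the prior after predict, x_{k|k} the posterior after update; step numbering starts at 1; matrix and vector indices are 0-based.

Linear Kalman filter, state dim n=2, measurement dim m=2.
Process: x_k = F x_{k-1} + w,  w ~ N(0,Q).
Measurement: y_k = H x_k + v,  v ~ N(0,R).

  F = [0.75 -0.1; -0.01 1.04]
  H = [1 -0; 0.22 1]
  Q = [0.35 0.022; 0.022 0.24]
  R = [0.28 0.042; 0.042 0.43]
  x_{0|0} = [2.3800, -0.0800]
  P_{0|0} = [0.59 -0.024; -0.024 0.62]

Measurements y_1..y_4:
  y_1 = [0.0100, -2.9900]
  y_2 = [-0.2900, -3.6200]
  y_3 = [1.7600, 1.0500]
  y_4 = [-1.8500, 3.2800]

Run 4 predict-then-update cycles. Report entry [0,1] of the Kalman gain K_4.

step 1: x^-=[1.7930, -0.1070]  P^-=[0.6917 -0.0656; -0.0656 0.9112]  S=[0.9717 0.1285; 0.1285 1.3457]  K=[0.7123 -0.0037; -0.1577 0.6814]  nu=[-1.7830, -3.2775]  x^+=[0.5352, -2.0591]  P^+=[0.1993 -0.0155; -0.0155 0.2898]
step 2: x^-=[0.6073, -2.1468]  P^-=[0.4673 -0.0218; -0.0218 0.5538]  S=[0.7473 0.1230; 0.1230 0.9968]  K=[0.6246 0.0042; -0.1223 0.5658]  nu=[-0.8973, -1.6068]  x^+=[0.0401, -2.9463]  P^+=[0.1751 -0.0105; -0.0105 0.2405]
step 3: x^-=[0.3247, -3.0645]  P^-=[0.4525 -0.0125; -0.0125 0.5003]  S=[0.7325 0.1290; 0.1290 0.9467]  K=[0.6163 0.0079; -0.1124 0.5409]  nu=[1.4353, 4.0431]  x^+=[1.2414, -1.0389]  P^+=[0.1729 -0.0087; -0.0087 0.2298]
step 4: x^-=[1.0349, -1.0929]  P^-=[0.4509 -0.0100; -0.0100 0.4887]  S=[0.7309 0.1312; 0.1312 0.9362]  K=[0.6153 0.0090; -0.1097 0.5351]  nu=[-2.8849, 4.1452]  x^+=[-0.7026, 1.4418]  P^+=[0.1727 -0.0083; -0.0083 0.2273]

K[0,1] = 0.0090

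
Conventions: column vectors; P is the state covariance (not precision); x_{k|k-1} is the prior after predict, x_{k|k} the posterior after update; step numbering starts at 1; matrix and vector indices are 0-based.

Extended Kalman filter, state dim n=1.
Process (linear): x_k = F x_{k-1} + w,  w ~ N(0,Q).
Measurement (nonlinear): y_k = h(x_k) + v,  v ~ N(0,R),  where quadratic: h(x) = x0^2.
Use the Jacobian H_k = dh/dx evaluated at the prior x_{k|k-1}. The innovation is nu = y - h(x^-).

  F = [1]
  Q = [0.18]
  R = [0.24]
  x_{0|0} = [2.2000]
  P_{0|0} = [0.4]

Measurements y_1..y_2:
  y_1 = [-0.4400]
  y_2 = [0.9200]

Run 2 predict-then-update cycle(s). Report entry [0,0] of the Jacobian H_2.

H_jac[0,0] = 2.0502

step 1: x^-=[2.2000]  P^-=[0.5800]  H_jac=[4.4000]  S=[11.4688]  K=[0.2225]  nu=[-5.2800]  x^+=[1.0251]  P^+=[0.0121]
step 2: x^-=[1.0251]  P^-=[0.1921]  H_jac=[2.0502]  S=[1.0476]  K=[0.3760]  nu=[-0.1309]  x^+=[0.9759]  P^+=[0.0440]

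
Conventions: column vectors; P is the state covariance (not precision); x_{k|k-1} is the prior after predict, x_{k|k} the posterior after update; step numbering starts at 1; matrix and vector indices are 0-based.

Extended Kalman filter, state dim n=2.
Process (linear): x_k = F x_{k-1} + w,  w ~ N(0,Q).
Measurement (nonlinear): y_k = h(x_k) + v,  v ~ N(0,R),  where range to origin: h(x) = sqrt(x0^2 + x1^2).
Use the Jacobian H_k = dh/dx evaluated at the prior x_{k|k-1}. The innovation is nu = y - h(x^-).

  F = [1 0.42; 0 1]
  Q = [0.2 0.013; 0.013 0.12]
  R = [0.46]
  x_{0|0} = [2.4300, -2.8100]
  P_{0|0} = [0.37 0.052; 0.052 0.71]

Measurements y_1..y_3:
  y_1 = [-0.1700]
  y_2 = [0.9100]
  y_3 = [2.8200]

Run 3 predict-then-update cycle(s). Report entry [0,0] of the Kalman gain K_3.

step 1: x^-=[1.2498, -2.8100]  P^-=[0.7389 0.3632; 0.3632 0.8300]  H_jac=[0.4064 -0.9137]  S=[1.0052]  K=[-0.0314; -0.6076]  nu=[-3.2454]  x^+=[1.3517, -0.8381]  P^+=[0.7379 0.3440; 0.3440 0.4589]
step 2: x^-=[0.9997, -0.8381]  P^-=[1.3079 0.5498; 0.5498 0.5789]  H_jac=[0.7663 -0.6425]  S=[0.9257]  K=[0.7012; 0.0533]  nu=[-0.3946]  x^+=[0.7231, -0.8592]  P^+=[0.8528 0.5151; 0.5151 0.5763]
step 3: x^-=[0.3622, -0.8592]  P^-=[1.5871 0.7702; 0.7702 0.6963]  H_jac=[0.3885 -0.9215]  S=[0.7393]  K=[-0.1260; -0.4631]  nu=[1.8876]  x^+=[0.1245, -1.7333]  P^+=[1.5754 0.7270; 0.7270 0.5377]

K[0,0] = -0.1260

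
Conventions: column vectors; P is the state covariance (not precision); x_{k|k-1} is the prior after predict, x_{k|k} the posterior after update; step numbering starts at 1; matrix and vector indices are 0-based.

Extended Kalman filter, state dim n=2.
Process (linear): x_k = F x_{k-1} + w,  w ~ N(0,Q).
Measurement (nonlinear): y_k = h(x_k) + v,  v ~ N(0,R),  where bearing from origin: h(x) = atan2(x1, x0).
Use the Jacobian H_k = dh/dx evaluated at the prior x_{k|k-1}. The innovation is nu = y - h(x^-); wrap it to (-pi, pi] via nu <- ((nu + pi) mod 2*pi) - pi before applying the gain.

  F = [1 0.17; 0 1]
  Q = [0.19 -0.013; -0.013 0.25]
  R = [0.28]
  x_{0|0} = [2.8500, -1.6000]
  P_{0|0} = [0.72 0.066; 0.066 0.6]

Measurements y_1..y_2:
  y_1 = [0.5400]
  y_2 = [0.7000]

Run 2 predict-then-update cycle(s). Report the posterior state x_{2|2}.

step 1: x^-=[2.5780, -1.6000]  P^-=[0.9498 0.1550; 0.1550 0.8500]  H_jac=[0.1738 0.2800]  S=[0.3904]  K=[0.5340; 0.6786]  nu=[1.0955]  x^+=[3.1629, -0.8566]  P^+=[0.8385 0.0135; 0.0135 0.6702]
step 2: x^-=[3.0173, -0.8566]  P^-=[1.0524 0.1144; 0.1144 0.9202]  H_jac=[0.0871 0.3067]  S=[0.3806]  K=[0.3329; 0.7676]  nu=[0.9766]  x^+=[3.3425, -0.1069]  P^+=[1.0102 0.0172; 0.0172 0.6959]

x_post = [3.3425, -0.1069]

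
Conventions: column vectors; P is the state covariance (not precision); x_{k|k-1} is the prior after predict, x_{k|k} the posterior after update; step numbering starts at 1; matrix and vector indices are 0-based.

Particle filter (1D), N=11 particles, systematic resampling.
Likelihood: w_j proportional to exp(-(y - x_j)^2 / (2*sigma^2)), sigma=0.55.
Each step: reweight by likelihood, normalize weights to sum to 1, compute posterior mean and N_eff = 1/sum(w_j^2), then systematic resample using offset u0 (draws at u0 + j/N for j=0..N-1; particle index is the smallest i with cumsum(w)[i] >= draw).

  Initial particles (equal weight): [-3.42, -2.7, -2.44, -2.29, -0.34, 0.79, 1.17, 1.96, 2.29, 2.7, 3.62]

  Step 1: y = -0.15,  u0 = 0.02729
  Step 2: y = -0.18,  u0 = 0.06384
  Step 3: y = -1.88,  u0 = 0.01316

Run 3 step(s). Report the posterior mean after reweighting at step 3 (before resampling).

step 1: w=[0.0000, 0.0000, 0.0001, 0.0004, 0.7648, 0.1885, 0.0456, 0.0005, 0.0000, 0.0000, 0.0000]  mean=-0.0581  Neff=1.6063  idx=[4, 4, 4, 4, 4, 4, 4, 4, 4, 5, 5]
step 2: w=[0.1059, 0.1059, 0.1059, 0.1059, 0.1059, 0.1059, 0.1059, 0.1059, 0.1059, 0.0233, 0.0233]  mean=-0.2873  Neff=9.7970  idx=[0, 1, 2, 3, 4, 4, 5, 6, 7, 8, 9]
step 3: w=[0.1000, 0.1000, 0.1000, 0.1000, 0.1000, 0.1000, 0.1000, 0.1000, 0.1000, 0.1000, 0.0000]  mean=-0.3400  Neff=10.0008  idx=[0, 1, 1, 2, 3, 4, 5, 6, 7, 8, 9]

post_mean = -0.3400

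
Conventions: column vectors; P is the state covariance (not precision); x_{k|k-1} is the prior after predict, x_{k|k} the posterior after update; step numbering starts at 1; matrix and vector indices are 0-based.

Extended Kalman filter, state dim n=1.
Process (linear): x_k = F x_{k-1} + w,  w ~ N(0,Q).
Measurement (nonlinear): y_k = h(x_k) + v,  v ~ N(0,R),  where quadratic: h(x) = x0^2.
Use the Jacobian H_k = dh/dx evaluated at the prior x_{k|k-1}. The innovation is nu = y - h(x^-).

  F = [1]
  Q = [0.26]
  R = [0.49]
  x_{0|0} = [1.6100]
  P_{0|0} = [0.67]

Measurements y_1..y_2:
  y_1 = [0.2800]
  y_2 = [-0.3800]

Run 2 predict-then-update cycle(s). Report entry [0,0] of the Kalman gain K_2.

step 1: x^-=[1.6100]  P^-=[0.9300]  H_jac=[3.2200]  S=[10.1326]  K=[0.2955]  nu=[-2.3121]  x^+=[0.9267]  P^+=[0.0450]
step 2: x^-=[0.9267]  P^-=[0.3050]  H_jac=[1.8534]  S=[1.5376]  K=[0.3676]  nu=[-1.2387]  x^+=[0.4713]  P^+=[0.0972]

K[0,0] = 0.3676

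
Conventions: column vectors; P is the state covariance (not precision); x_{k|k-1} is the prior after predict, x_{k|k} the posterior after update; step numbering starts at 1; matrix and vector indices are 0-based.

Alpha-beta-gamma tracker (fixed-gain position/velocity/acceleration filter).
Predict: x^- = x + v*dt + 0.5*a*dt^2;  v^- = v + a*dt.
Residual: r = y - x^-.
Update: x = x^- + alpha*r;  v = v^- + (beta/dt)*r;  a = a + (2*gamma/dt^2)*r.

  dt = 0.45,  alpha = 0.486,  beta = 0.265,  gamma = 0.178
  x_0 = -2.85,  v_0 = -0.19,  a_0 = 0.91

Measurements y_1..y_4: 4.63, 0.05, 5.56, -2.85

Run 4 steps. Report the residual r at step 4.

step 1: x_pred=-2.8434  r=7.4734  x^+=0.7887  v^+=4.6205  a^+=14.0484
step 2: x_pred=4.2903  r=-4.2403  x^+=2.2295  v^+=8.4452  a^+=6.5938
step 3: x_pred=6.6975  r=-1.1375  x^+=6.1447  v^+=10.7425  a^+=4.5941
step 4: x_pred=11.4440  r=-14.2940  x^+=4.4971  v^+=4.3923  a^+=-20.5350

resid = -14.2940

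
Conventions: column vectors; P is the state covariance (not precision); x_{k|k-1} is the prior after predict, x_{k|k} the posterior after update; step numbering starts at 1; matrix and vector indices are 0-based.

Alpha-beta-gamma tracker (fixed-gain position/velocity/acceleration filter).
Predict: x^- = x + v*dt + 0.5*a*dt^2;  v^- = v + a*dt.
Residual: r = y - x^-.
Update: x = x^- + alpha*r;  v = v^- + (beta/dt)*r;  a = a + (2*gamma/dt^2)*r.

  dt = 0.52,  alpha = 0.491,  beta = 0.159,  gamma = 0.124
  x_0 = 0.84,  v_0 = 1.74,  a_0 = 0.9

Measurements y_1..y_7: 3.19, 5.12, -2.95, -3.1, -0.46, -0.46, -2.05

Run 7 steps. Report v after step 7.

v_post = -9.7293

step 1: x_pred=1.8665  r=1.3235  x^+=2.5163  v^+=2.6127  a^+=2.1139
step 2: x_pred=4.1607  r=0.9593  x^+=4.6317  v^+=4.0052  a^+=2.9937
step 3: x_pred=7.1192  r=-10.0692  x^+=2.1752  v^+=2.4831  a^+=-6.2414
step 4: x_pred=2.6226  r=-5.7226  x^+=-0.1872  v^+=-2.5122  a^+=-11.4899
step 5: x_pred=-3.0470  r=2.5870  x^+=-1.7768  v^+=-7.6959  a^+=-9.1172
step 6: x_pred=-7.0113  r=6.5513  x^+=-3.7946  v^+=-10.4337  a^+=-3.1086
step 7: x_pred=-9.6404  r=7.5904  x^+=-5.9135  v^+=-9.7293  a^+=3.8530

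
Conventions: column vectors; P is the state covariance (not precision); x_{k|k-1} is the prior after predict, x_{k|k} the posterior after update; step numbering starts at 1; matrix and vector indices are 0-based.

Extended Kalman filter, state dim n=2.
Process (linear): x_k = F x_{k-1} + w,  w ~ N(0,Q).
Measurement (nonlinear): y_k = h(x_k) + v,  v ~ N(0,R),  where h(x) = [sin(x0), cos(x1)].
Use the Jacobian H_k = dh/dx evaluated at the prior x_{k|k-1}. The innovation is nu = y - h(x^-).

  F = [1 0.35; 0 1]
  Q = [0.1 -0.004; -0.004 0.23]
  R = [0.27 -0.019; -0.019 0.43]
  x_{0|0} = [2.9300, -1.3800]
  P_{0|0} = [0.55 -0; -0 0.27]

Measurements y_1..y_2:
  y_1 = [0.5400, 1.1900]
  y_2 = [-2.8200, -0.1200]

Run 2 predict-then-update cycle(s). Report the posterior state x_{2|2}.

x_post = [4.3609, -0.9714]

step 1: x^-=[2.4470, -1.3800]  P^-=[0.6831 0.0905; 0.0905 0.5000]  H_jac=[-0.7683 0.0000; 0.0000 0.9819]  S=[0.6732 -0.0873; -0.0873 0.9120]  K=[-0.7766 0.0231; -0.0339 0.5350]  nu=[-0.1001, 1.0004]  x^+=[2.5478, -0.8414]  P^+=[0.2735 0.0252; 0.0252 0.2350]
step 2: x^-=[2.2534, -0.8414]  P^-=[0.4199 0.1034; 0.1034 0.4650]  H_jac=[-0.6308 0.0000; 0.0000 0.7456]  S=[0.4371 -0.0676; -0.0676 0.6885]  K=[-0.5977 0.0533; -0.0724 0.4964]  nu=[-3.5960, -0.7864]  x^+=[4.3609, -0.9714]  P^+=[0.2575 0.0459; 0.0459 0.2882]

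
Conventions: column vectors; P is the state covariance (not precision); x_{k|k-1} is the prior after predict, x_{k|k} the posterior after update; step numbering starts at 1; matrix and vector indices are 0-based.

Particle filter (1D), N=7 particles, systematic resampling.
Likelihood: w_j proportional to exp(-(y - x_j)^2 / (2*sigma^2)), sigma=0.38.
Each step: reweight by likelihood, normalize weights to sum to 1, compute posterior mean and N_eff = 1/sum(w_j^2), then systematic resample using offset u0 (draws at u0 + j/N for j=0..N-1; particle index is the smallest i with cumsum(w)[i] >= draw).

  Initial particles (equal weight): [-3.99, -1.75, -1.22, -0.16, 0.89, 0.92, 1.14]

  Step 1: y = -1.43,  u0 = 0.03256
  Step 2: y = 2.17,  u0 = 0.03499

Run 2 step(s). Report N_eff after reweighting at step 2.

step 1: w=[0.0000, 0.4486, 0.5490, 0.0024, 0.0000, 0.0000, 0.0000]  mean=-1.4552  Neff=1.9895  idx=[1, 1, 1, 2, 2, 2, 2]
step 2: w=[0.0000, 0.0000, 0.0000, 0.2500, 0.2500, 0.2500, 0.2500]  mean=-1.2200  Neff=4.0000  idx=[3, 3, 4, 4, 5, 5, 6]

N_eff = 4.0000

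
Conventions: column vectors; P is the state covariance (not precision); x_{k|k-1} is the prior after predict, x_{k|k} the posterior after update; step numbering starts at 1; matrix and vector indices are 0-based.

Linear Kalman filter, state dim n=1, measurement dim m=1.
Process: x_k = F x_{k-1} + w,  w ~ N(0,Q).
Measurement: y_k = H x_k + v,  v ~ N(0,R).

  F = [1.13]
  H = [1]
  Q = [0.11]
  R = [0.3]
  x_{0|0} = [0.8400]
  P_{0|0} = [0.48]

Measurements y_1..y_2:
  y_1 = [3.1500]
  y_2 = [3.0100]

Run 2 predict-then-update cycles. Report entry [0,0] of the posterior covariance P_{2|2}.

step 1: x^-=[0.9492]  P^-=[0.7229]  S=[1.0229]  K=[0.7067]  nu=[2.2008]  x^+=[2.5045]  P^+=[0.2120]
step 2: x^-=[2.8301]  P^-=[0.3807]  S=[0.6807]  K=[0.5593]  nu=[0.1799]  x^+=[2.9307]  P^+=[0.1678]

P_post[0,0] = 0.1678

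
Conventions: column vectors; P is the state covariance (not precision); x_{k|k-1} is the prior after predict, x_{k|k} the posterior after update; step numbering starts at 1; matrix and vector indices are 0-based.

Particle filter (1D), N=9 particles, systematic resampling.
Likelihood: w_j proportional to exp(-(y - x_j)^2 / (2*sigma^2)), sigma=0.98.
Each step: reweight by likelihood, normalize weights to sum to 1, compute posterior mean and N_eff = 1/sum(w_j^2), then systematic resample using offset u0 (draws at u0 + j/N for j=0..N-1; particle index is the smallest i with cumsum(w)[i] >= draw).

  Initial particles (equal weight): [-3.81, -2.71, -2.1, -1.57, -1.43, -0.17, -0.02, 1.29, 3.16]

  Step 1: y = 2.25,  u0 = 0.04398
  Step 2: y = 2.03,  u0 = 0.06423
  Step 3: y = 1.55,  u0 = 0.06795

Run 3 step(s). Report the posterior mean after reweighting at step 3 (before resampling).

post_mean = 1.6208

step 1: w=[0.0000, 0.0000, 0.0000, 0.0004, 0.0006, 0.0342, 0.0493, 0.4466, 0.4689]  mean=2.0493  Neff=2.3649  idx=[6, 7, 7, 7, 7, 8, 8, 8, 8]
step 2: w=[0.0217, 0.1452, 0.1452, 0.1452, 0.1452, 0.0994, 0.0994, 0.0994, 0.0994]  mean=2.0048  Neff=8.0436  idx=[1, 2, 2, 3, 4, 5, 6, 7, 8]
step 3: w=[0.1646, 0.1646, 0.1646, 0.1646, 0.1646, 0.0442, 0.0442, 0.0442, 0.0442]  mean=1.6208  Neff=6.9774  idx=[0, 1, 1, 2, 3, 3, 4, 5, 8]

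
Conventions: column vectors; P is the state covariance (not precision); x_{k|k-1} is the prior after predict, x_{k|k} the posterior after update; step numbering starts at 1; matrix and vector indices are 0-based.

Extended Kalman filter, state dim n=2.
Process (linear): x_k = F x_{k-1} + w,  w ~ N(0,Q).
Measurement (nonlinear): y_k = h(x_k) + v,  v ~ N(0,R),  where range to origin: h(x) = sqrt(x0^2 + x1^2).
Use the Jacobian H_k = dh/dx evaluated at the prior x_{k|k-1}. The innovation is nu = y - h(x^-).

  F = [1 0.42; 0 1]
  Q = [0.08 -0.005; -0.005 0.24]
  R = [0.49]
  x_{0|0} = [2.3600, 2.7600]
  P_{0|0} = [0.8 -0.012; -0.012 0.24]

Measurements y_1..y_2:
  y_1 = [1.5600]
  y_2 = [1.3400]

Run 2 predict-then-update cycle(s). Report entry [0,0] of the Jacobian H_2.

H_jac[0,0] = 0.8032

step 1: x^-=[3.5192, 2.7600]  P^-=[0.9123 0.0838; 0.0838 0.4800]  H_jac=[0.7869 0.6171]  S=[1.3190]  K=[0.5834; 0.2746]  nu=[-2.9124]  x^+=[1.8201, 1.9604]  P^+=[0.4633 -0.1275; -0.1275 0.3806]
step 2: x^-=[2.6434, 1.9604]  P^-=[0.5033 0.0273; 0.0273 0.6206]  H_jac=[0.8032 0.5957]  S=[1.0611]  K=[0.3964; 0.3691]  nu=[-1.9510]  x^+=[1.8701, 1.2403]  P^+=[0.3366 -0.1279; -0.1279 0.4760]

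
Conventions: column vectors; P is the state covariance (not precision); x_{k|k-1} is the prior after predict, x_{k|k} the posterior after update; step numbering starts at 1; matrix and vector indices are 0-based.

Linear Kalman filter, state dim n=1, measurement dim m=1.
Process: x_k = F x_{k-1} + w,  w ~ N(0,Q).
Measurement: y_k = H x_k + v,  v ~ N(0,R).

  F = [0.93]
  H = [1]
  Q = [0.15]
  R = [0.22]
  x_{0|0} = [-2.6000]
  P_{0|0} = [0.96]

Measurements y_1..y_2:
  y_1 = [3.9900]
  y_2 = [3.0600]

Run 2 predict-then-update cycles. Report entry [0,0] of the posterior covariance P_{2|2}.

step 1: x^-=[-2.4180]  P^-=[0.9803]  S=[1.2003]  K=[0.8167]  nu=[6.4080]  x^+=[2.8155]  P^+=[0.1797]
step 2: x^-=[2.6184]  P^-=[0.3054]  S=[0.5254]  K=[0.5813]  nu=[0.4416]  x^+=[2.8751]  P^+=[0.1279]

P_post[0,0] = 0.1279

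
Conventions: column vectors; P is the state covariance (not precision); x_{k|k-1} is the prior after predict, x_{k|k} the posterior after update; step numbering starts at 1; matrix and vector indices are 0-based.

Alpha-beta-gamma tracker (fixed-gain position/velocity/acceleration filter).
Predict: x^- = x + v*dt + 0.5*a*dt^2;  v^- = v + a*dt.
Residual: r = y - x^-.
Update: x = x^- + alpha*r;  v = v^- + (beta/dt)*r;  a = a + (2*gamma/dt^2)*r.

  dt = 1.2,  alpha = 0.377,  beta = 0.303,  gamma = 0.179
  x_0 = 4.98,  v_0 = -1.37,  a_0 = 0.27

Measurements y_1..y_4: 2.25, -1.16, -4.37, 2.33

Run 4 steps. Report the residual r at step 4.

resid = 10.3856

step 1: x_pred=3.5304  r=-1.2804  x^+=3.0477  v^+=-1.3693  a^+=-0.0483
step 2: x_pred=1.3697  r=-2.5297  x^+=0.4160  v^+=-2.0660  a^+=-0.6772
step 3: x_pred=-2.5508  r=-1.8192  x^+=-3.2367  v^+=-3.3381  a^+=-1.1295
step 4: x_pred=-8.0556  r=10.3856  x^+=-4.1402  v^+=-2.0711  a^+=1.4525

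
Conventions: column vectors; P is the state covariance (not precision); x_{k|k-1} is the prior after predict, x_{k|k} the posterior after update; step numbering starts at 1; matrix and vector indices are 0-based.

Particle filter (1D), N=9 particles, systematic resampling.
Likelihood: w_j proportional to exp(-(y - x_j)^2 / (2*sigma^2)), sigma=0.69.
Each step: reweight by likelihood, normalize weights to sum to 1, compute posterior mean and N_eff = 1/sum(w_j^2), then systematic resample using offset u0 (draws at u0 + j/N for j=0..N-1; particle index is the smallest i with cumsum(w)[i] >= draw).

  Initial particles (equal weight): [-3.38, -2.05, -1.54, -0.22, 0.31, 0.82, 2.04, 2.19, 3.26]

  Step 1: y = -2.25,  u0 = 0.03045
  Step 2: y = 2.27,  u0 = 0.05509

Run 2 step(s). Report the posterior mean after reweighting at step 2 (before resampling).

post_mean = -1.5486

step 1: w=[0.1434, 0.5258, 0.3229, 0.0072, 0.0006, 0.0000, 0.0000, 0.0000, 0.0000]  mean=-2.0614  Neff=2.4914  idx=[0, 0, 1, 1, 1, 1, 2, 2, 2]
step 2: w=[0.0000, 0.0000, 0.0042, 0.0042, 0.0042, 0.0042, 0.3277, 0.3277, 0.3277]  mean=-1.5486  Neff=3.1030  idx=[6, 6, 6, 7, 7, 7, 8, 8, 8]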